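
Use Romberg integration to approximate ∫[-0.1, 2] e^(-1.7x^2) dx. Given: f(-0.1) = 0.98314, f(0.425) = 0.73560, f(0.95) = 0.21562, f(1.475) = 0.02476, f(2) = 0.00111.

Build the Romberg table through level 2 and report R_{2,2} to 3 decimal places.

0.789

R_{0,0} (trapezoid, 1 panel, h=2.1000): 1.03346
R_{1,0} (trapezoid, 2 panels, h=1.0500): 0.74313
R_{2,0} (trapezoid, 4 panels, h=0.5250): 0.77076
R_{1,1} = 0.74313 + (0.74313 − 1.03346)/3 = 0.64635
R_{2,1} = 0.77076 + (0.77076 − 0.74313)/3 = 0.77997
R_{2,2} = 0.77997 + (0.77997 − 0.64635)/15 = 0.78888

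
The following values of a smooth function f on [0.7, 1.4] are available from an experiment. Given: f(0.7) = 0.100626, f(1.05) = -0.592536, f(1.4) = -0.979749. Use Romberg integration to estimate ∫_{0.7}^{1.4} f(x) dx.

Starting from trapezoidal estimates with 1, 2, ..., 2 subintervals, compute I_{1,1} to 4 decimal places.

-0.3791

I_{0,0} (trapezoid, 1 panel, h=0.7000): -0.307693
I_{1,0} (trapezoid, 2 panels, h=0.3500): -0.361234
I_{1,1} = -0.361234 + (-0.361234 − (-0.307693))/3 = -0.379081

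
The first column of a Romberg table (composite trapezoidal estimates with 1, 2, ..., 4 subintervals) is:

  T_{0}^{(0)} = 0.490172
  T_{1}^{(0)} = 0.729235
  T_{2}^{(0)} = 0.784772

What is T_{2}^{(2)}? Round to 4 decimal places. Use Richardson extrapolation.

Richardson extrapolation on the trapezoidal column (denominator 4−1=3):
T_{1}^{(1)} = 0.729235 + (0.729235 − 0.490172)/3 = 0.808923
T_{2}^{(1)} = 0.784772 + (0.784772 − 0.729235)/3 = 0.803284
T_{2}^{(2)} = 0.803284 + (0.803284 − 0.808923)/15 = 0.802908

0.8029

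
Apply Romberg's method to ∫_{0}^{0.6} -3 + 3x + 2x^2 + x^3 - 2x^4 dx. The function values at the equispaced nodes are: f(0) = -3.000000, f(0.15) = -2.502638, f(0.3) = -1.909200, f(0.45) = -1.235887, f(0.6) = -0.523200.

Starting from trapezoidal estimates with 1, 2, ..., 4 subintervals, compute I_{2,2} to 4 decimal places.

I_{0,0} (trapezoid, 1 panel, h=0.6000): -1.056960
I_{1,0} (trapezoid, 2 panels, h=0.3000): -1.101240
I_{2,0} (trapezoid, 4 panels, h=0.1500): -1.111399
I_{1,1} = -1.101240 + (-1.101240 − (-1.056960))/3 = -1.116000
I_{2,1} = -1.111399 + (-1.111399 − (-1.101240))/3 = -1.114785
I_{2,2} = -1.114785 + (-1.114785 − (-1.116000))/15 = -1.114704

-1.1147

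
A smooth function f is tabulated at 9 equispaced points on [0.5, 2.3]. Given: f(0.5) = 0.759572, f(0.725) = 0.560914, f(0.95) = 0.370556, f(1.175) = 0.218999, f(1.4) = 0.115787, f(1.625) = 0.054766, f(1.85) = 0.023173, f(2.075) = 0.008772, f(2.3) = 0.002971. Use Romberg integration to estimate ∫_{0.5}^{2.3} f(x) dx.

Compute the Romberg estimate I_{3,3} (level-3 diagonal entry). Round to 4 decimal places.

I_{0,0} (trapezoid, 1 panel, h=1.8000): 0.686289
I_{1,0} (trapezoid, 2 panels, h=0.9000): 0.447353
I_{2,0} (trapezoid, 4 panels, h=0.4500): 0.400854
I_{3,0} (trapezoid, 8 panels, h=0.2250): 0.390204
I_{1,1} = 0.447353 + (0.447353 − 0.686289)/3 = 0.367708
I_{2,1} = 0.400854 + (0.400854 − 0.447353)/3 = 0.385354
I_{3,1} = 0.390204 + (0.390204 − 0.400854)/3 = 0.386654
I_{2,2} = 0.385354 + (0.385354 − 0.367708)/15 = 0.386530
I_{3,2} = 0.386654 + (0.386654 − 0.385354)/15 = 0.386741
I_{3,3} = 0.386741 + (0.386741 − 0.386530)/63 = 0.386744

0.3867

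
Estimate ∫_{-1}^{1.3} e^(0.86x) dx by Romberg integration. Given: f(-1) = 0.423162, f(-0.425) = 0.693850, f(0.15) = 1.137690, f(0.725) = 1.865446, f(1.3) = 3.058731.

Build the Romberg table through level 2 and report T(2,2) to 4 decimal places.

3.0647

T(0,0) (trapezoid, 1 panel, h=2.3000): 4.004177
T(1,0) (trapezoid, 2 panels, h=1.1500): 3.310432
T(2,0) (trapezoid, 4 panels, h=0.5750): 3.126811
T(1,1) = 3.310432 + (3.310432 − 4.004177)/3 = 3.079184
T(2,1) = 3.126811 + (3.126811 − 3.310432)/3 = 3.065604
T(2,2) = 3.065604 + (3.065604 − 3.079184)/15 = 3.064699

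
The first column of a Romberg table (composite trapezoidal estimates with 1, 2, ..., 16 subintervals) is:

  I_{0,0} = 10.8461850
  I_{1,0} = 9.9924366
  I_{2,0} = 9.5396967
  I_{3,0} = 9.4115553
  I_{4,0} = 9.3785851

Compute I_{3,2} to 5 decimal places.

Richardson extrapolation on the trapezoidal column (denominator 4−1=3):
I_{2,1} = 9.5396967 + (9.5396967 − 9.9924366)/3 = 9.3887834
I_{3,1} = (4·9.4115553 − 9.5396967) / 3 = 9.3688415
I_{3,2} = 9.3688415 + (9.3688415 − 9.3887834)/15 = 9.3675120

9.36751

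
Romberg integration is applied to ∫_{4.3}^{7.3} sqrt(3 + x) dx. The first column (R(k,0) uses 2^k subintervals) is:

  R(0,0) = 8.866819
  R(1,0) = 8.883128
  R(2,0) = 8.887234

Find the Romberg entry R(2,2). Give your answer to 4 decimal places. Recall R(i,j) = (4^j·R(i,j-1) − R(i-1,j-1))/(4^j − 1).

R(1,1) = 8.883128 + (8.883128 − 8.866819)/3 = 8.888564
R(2,1) = 8.887234 + (8.887234 − 8.883128)/3 = 8.888603
R(2,2) = 8.888603 + (8.888603 − 8.888564)/15 = 8.888606

8.8886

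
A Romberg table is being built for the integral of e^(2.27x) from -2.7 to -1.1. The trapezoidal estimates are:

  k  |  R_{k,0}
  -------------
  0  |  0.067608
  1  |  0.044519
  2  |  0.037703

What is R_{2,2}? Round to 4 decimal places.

Richardson extrapolation on the trapezoidal column (denominator 4−1=3):
R_{1,1} = (4·0.044519 − 0.067608) / 3 = 0.036823
R_{2,1} = 0.037703 + (0.037703 − 0.044519)/3 = 0.035431
R_{2,2} = 0.035431 + (0.035431 − 0.036823)/15 = 0.035338

0.0353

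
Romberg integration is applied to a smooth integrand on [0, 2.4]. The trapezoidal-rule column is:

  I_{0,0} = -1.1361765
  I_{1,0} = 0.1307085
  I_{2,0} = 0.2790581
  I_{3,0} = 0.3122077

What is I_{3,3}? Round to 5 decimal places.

Richardson extrapolation on the trapezoidal column (denominator 4−1=3):
I_{1,1} = 0.1307085 + (0.1307085 − (-1.1361765))/3 = 0.5530035
I_{2,1} = (4·0.2790581 − 0.1307085) / 3 = 0.3285080
I_{3,1} = (4·0.3122077 − 0.2790581) / 3 = 0.3232576
I_{2,2} = (16·0.3285080 − 0.5530035) / 15 = 0.3135416
I_{3,2} = (16·0.3232576 − 0.3285080) / 15 = 0.3229076
I_{3,3} = 0.3229076 + (0.3229076 − 0.3135416)/63 = 0.3230563

0.32306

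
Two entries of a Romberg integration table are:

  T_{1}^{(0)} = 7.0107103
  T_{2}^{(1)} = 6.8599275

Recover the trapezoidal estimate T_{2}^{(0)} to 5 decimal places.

6.89762

From T_{2}^{(1)} = (4·T_{2}^{(0)} − T_{1}^{(0)})/3, solve for T_{2}^{(0)}:
4·T_{2}^{(0)} = 3·6.8599275 + 7.0107103 = 27.5904928
T_{2}^{(0)} = 6.8976232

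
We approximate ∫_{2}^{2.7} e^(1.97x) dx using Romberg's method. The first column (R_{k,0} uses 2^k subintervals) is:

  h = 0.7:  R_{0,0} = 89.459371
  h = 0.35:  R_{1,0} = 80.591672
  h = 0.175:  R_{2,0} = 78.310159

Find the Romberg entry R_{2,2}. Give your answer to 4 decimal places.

77.5439

Richardson extrapolation on the trapezoidal column (denominator 4−1=3):
R_{1,1} = 80.591672 + (80.591672 − 89.459371)/3 = 77.635772
R_{2,1} = (4·78.310159 − 80.591672) / 3 = 77.549655
R_{2,2} = 77.549655 + (77.549655 − 77.635772)/15 = 77.543914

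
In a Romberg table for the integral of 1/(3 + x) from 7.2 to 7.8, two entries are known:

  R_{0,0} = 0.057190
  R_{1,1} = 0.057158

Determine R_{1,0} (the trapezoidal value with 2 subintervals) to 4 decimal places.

0.0572

From R_{1,1} = (4·R_{1,0} − R_{0,0})/3, solve for R_{1,0}:
4·R_{1,0} = 3·0.057158 + 0.057190 = 0.228664
R_{1,0} = 0.057166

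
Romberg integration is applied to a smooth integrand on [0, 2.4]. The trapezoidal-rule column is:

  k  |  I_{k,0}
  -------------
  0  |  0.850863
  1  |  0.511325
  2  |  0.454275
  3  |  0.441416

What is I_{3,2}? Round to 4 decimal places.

I_{2,1} = 0.454275 + (0.454275 − 0.511325)/3 = 0.435258
I_{3,1} = 0.441416 + (0.441416 − 0.454275)/3 = 0.437130
I_{3,2} = 0.437130 + (0.437130 − 0.435258)/15 = 0.437255

0.4373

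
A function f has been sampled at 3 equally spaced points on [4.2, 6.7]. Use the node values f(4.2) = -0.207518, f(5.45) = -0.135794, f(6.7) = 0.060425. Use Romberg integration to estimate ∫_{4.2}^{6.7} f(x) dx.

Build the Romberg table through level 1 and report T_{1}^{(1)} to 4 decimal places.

-0.2876

T_{0}^{(0)} (trapezoid, 1 panel, h=2.5000): -0.183866
T_{1}^{(0)} (trapezoid, 2 panels, h=1.2500): -0.261676
T_{1}^{(1)} = -0.261676 + (-0.261676 − (-0.183866))/3 = -0.287613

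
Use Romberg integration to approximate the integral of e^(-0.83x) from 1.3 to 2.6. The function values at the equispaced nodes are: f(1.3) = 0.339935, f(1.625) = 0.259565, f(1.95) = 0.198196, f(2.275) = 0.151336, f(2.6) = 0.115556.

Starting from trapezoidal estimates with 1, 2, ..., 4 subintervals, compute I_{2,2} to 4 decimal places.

I_{0,0} (trapezoid, 1 panel, h=1.3000): 0.296069
I_{1,0} (trapezoid, 2 panels, h=0.6500): 0.276862
I_{2,0} (trapezoid, 4 panels, h=0.3250): 0.271974
I_{1,1} = 0.276862 + (0.276862 − 0.296069)/3 = 0.270460
I_{2,1} = 0.271974 + (0.271974 − 0.276862)/3 = 0.270345
I_{2,2} = 0.270345 + (0.270345 − 0.270460)/15 = 0.270337

0.2703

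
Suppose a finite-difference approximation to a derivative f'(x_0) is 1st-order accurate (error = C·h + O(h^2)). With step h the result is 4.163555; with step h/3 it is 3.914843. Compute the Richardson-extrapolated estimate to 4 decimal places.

3.7905

The leading error scales as h; refining by a factor of 3 reduces it by 3^1 = 3.
Extrapolated value = (3·A(h/3) − A(h)) / (3 − 1)
= (3·3.914843 − 4.163555) / 2
= 7.580974 / 2 = 3.790487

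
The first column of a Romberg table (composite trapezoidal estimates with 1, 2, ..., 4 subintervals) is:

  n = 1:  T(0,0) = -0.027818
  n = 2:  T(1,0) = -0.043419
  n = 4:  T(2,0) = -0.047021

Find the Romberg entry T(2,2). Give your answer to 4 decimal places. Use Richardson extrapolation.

Richardson extrapolation on the trapezoidal column (denominator 4−1=3):
T(1,1) = -0.043419 + (-0.043419 − (-0.027818))/3 = -0.048619
T(2,1) = -0.047021 + (-0.047021 − (-0.043419))/3 = -0.048222
T(2,2) = (16·(-0.048222) − (-0.048619)) / 15 = -0.048196
(Column j=1 coincides with Simpson's rule on the same nodes.)

-0.0482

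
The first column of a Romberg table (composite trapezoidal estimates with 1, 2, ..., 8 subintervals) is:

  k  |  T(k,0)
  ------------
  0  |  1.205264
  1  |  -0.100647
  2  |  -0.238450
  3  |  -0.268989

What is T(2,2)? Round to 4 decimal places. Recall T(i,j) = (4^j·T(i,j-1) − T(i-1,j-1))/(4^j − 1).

Richardson extrapolation on the trapezoidal column (denominator 4−1=3):
T(1,1) = -0.100647 + (-0.100647 − 1.205264)/3 = -0.535951
T(2,1) = (4·(-0.238450) − (-0.100647)) / 3 = -0.284384
T(2,2) = (16·(-0.284384) − (-0.535951)) / 15 = -0.267613

-0.2676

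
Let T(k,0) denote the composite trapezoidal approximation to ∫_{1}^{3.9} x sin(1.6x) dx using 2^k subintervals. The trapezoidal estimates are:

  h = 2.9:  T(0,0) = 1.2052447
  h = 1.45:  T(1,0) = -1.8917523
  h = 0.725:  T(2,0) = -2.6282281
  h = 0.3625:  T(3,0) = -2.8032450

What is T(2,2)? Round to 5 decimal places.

T(1,1) = -1.8917523 + (-1.8917523 − 1.2052447)/3 = -2.9240846
T(2,1) = -2.6282281 + (-2.6282281 − (-1.8917523))/3 = -2.8737200
T(2,2) = -2.8737200 + (-2.8737200 − (-2.9240846))/15 = -2.8703624

-2.87036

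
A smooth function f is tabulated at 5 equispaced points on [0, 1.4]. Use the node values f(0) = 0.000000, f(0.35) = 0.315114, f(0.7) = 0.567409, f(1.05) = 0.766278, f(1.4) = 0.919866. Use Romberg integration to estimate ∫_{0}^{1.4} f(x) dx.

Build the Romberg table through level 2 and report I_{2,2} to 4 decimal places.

I_{0,0} (trapezoid, 1 panel, h=1.4000): 0.643906
I_{1,0} (trapezoid, 2 panels, h=0.7000): 0.719139
I_{2,0} (trapezoid, 4 panels, h=0.3500): 0.738057
I_{1,1} = 0.719139 + (0.719139 − 0.643906)/3 = 0.744217
I_{2,1} = 0.738057 + (0.738057 − 0.719139)/3 = 0.744363
I_{2,2} = 0.744363 + (0.744363 − 0.744217)/15 = 0.744373

0.7444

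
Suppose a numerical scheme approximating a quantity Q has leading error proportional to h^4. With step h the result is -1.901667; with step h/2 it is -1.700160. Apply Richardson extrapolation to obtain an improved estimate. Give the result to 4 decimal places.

-1.6867

Extrapolated value = (16·A(h/2) − A(h)) / (16 − 1)
= (16·(-1.700160) − (-1.901667)) / 15
= -25.300893 / 15 = -1.686726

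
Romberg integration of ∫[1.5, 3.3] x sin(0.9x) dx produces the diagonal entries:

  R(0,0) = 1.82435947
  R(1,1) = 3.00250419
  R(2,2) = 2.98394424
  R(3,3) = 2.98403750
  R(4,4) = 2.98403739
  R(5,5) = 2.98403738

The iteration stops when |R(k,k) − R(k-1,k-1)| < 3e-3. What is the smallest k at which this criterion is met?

k = 3

|R(1,1) − R(0,0)| = 1.17814472 ≥ 3e-3
|R(2,2) − R(1,1)| = 0.01855995 ≥ 3e-3
|R(3,3) − R(2,2)| = 0.00009326 < 3e-3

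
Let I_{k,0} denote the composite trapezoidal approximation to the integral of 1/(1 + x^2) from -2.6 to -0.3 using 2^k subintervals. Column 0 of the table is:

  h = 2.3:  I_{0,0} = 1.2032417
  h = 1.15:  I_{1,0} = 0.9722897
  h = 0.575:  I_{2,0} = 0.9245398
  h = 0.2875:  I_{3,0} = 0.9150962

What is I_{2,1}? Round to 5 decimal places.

0.90862

Richardson extrapolation on the trapezoidal column (denominator 4−1=3):
I_{2,1} = (4·0.9245398 − 0.9722897) / 3 = 0.9086232
(Column j=1 coincides with Simpson's rule on the same nodes.)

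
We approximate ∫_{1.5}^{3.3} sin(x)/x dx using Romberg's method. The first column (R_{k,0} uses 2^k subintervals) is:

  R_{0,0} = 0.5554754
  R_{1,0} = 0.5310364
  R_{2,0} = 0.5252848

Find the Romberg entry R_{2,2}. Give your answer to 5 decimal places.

0.52340

Richardson extrapolation on the trapezoidal column (denominator 4−1=3):
R_{1,1} = 0.5310364 + (0.5310364 − 0.5554754)/3 = 0.5228901
R_{2,1} = (4·0.5252848 − 0.5310364) / 3 = 0.5233676
R_{2,2} = 0.5233676 + (0.5233676 − 0.5228901)/15 = 0.5233994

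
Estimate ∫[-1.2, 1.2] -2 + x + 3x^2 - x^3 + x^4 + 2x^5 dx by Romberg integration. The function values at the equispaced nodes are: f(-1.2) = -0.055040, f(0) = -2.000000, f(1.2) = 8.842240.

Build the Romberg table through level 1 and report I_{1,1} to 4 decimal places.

0.3149

I_{0,0} (trapezoid, 1 panel, h=2.4000): 10.544640
I_{1,0} (trapezoid, 2 panels, h=1.2000): 2.872320
I_{1,1} = 2.872320 + (2.872320 − 10.544640)/3 = 0.314880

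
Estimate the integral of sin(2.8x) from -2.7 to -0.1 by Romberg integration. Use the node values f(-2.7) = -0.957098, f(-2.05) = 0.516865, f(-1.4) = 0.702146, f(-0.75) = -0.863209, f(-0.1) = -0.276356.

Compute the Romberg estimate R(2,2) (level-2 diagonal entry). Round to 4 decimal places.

-0.3262

R(0,0) (trapezoid, 1 panel, h=2.6000): -1.603490
R(1,0) (trapezoid, 2 panels, h=1.3000): 0.111045
R(2,0) (trapezoid, 4 panels, h=0.6500): -0.169601
R(1,1) = 0.111045 + (0.111045 − (-1.603490))/3 = 0.682557
R(2,1) = -0.169601 + (-0.169601 − 0.111045)/3 = -0.263150
R(2,2) = -0.263150 + (-0.263150 − 0.682557)/15 = -0.326197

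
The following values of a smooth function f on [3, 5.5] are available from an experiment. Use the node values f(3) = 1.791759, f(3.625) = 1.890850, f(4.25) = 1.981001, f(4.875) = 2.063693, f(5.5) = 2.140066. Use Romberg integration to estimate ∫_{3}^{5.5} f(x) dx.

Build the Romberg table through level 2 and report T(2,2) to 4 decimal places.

T(0,0) (trapezoid, 1 panel, h=2.5000): 4.914781
T(1,0) (trapezoid, 2 panels, h=1.2500): 4.933642
T(2,0) (trapezoid, 4 panels, h=0.6250): 4.938410
T(1,1) = 4.933642 + (4.933642 − 4.914781)/3 = 4.939929
T(2,1) = 4.938410 + (4.938410 − 4.933642)/3 = 4.939999
T(2,2) = 4.939999 + (4.939999 − 4.939929)/15 = 4.940004

4.9400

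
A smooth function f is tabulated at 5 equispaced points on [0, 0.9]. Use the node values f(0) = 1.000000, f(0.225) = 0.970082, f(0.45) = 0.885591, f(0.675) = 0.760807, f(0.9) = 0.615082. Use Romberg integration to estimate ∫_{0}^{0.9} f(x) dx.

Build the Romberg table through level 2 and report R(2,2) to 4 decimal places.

R(0,0) (trapezoid, 1 panel, h=0.9000): 0.726787
R(1,0) (trapezoid, 2 panels, h=0.4500): 0.761909
R(2,0) (trapezoid, 4 panels, h=0.2250): 0.770405
R(1,1) = 0.761909 + (0.761909 − 0.726787)/3 = 0.773616
R(2,1) = 0.770405 + (0.770405 − 0.761909)/3 = 0.773237
R(2,2) = 0.773237 + (0.773237 − 0.773616)/15 = 0.773212

0.7732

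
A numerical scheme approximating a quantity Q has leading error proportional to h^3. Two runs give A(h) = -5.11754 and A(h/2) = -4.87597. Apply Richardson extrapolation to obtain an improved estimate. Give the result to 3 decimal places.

The leading error scales as h^3; refining by a factor of 2 reduces it by 2^3 = 8.
Extrapolated value = (8·A(h/2) − A(h)) / (8 − 1)
= (8·(-4.87597) − (-5.11754)) / 7
= -33.89022 / 7 = -4.84146

-4.841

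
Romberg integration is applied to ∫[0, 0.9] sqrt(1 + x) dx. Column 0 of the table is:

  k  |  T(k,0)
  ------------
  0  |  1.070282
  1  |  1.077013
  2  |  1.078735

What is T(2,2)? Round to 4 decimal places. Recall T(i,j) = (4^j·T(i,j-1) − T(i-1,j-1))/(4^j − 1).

1.0793

T(1,1) = (4·1.077013 − 1.070282) / 3 = 1.079257
T(2,1) = 1.078735 + (1.078735 − 1.077013)/3 = 1.079309
T(2,2) = (16·1.079309 − 1.079257) / 15 = 1.079312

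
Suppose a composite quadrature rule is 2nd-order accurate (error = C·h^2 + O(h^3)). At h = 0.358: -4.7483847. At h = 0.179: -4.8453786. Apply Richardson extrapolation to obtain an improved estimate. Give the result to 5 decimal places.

-4.87771

The leading error scales as h^2; refining by a factor of 2 reduces it by 2^2 = 4.
Extrapolated value = (4·A(h/2) − A(h)) / (4 − 1)
= (4·(-4.8453786) − (-4.7483847)) / 3
= -14.6331297 / 3 = -4.8777099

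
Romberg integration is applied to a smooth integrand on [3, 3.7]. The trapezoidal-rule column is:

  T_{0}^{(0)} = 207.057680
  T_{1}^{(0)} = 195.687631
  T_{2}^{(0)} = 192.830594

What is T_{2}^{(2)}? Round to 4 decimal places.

191.8770

Richardson extrapolation on the trapezoidal column (denominator 4−1=3):
T_{1}^{(1)} = 195.687631 + (195.687631 − 207.057680)/3 = 191.897615
T_{2}^{(1)} = (4·192.830594 − 195.687631) / 3 = 191.878248
T_{2}^{(2)} = (16·191.878248 − 191.897615) / 15 = 191.876957
(Column j=1 coincides with Simpson's rule on the same nodes.)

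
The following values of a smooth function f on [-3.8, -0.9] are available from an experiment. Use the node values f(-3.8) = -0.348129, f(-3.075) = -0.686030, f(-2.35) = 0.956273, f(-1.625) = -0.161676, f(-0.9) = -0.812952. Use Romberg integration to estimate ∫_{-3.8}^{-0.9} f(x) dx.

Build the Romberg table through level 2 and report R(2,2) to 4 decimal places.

-0.7662

R(0,0) (trapezoid, 1 panel, h=2.9000): -1.683567
R(1,0) (trapezoid, 2 panels, h=1.4500): 0.544812
R(2,0) (trapezoid, 4 panels, h=0.7250): -0.342181
R(1,1) = 0.544812 + (0.544812 − (-1.683567))/3 = 1.287605
R(2,1) = -0.342181 + (-0.342181 − 0.544812)/3 = -0.637845
R(2,2) = -0.637845 + (-0.637845 − 1.287605)/15 = -0.766208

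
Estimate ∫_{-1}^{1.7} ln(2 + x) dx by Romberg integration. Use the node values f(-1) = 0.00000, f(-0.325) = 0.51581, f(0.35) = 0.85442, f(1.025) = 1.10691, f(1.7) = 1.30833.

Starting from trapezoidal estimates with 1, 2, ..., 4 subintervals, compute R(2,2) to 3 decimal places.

2.140

R(0,0) (trapezoid, 1 panel, h=2.7000): 1.76625
R(1,0) (trapezoid, 2 panels, h=1.3500): 2.03659
R(2,0) (trapezoid, 4 panels, h=0.6750): 2.11363
R(1,1) = 2.03659 + (2.03659 − 1.76625)/3 = 2.12670
R(2,1) = 2.11363 + (2.11363 − 2.03659)/3 = 2.13931
R(2,2) = 2.13931 + (2.13931 − 2.12670)/15 = 2.14015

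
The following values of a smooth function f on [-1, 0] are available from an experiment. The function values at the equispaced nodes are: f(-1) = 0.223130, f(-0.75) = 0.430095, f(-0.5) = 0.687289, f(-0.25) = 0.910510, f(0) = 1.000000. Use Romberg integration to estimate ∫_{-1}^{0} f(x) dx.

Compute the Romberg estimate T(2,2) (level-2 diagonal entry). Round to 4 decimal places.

T(0,0) (trapezoid, 1 panel, h=1.0000): 0.611565
T(1,0) (trapezoid, 2 panels, h=0.5000): 0.649427
T(2,0) (trapezoid, 4 panels, h=0.2500): 0.659865
T(1,1) = 0.649427 + (0.649427 − 0.611565)/3 = 0.662048
T(2,1) = 0.659865 + (0.659865 − 0.649427)/3 = 0.663344
T(2,2) = 0.663344 + (0.663344 − 0.662048)/15 = 0.663430

0.6634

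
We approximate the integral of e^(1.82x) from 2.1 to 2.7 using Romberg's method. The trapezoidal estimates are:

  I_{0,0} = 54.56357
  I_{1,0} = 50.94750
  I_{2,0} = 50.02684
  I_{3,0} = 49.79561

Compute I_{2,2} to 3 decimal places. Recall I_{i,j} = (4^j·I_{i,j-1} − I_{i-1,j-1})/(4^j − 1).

49.718

I_{1,1} = (4·50.94750 − 54.56357) / 3 = 49.74214
I_{2,1} = 50.02684 + (50.02684 − 50.94750)/3 = 49.71995
I_{2,2} = 49.71995 + (49.71995 − 49.74214)/15 = 49.71847
(Column j=1 coincides with Simpson's rule on the same nodes.)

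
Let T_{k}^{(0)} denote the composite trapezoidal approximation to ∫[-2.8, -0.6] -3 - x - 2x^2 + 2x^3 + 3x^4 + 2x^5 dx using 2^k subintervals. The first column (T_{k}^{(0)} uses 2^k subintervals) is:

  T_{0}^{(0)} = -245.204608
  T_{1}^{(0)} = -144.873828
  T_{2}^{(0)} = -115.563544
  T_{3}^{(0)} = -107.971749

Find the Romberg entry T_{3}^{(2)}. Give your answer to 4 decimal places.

T_{2}^{(1)} = (4·(-115.563544) − (-144.873828)) / 3 = -105.793449
T_{3}^{(1)} = (4·(-107.971749) − (-115.563544)) / 3 = -105.441151
T_{3}^{(2)} = (16·(-105.441151) − (-105.793449)) / 15 = -105.417664

-105.4177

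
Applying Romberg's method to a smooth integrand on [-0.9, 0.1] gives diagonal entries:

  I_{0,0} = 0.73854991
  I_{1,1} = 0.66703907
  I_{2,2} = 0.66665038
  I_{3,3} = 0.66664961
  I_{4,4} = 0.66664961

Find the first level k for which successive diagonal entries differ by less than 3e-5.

k = 3

|I_{1,1} − I_{0,0}| = 0.07151084 ≥ 3e-5
|I_{2,2} − I_{1,1}| = 0.00038869 ≥ 3e-5
|I_{3,3} − I_{2,2}| = 0.00000077 < 3e-5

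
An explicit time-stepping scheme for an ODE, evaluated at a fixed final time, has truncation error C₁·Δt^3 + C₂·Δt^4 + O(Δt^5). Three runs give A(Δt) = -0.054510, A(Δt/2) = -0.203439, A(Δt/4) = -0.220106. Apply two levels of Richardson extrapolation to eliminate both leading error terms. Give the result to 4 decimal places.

-0.2223

First eliminate the Δt^3 term (factor 2^3 = 8):
  B₁ = (8·(-0.203439) − (-0.054510))/7 = -0.224715
  B₂ = (8·(-0.220106) − (-0.203439))/7 = -0.222487
Then eliminate the Δt^4 term (factor 2^4 = 16):
  (16·(-0.222487) − (-0.224715))/15 = -0.222338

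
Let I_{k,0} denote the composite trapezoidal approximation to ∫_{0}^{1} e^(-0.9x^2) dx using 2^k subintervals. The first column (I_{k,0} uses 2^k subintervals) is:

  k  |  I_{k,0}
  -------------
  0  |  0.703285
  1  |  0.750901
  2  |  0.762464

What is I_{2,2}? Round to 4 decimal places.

0.7663

Richardson extrapolation on the trapezoidal column (denominator 4−1=3):
I_{1,1} = 0.750901 + (0.750901 − 0.703285)/3 = 0.766773
I_{2,1} = 0.762464 + (0.762464 − 0.750901)/3 = 0.766318
I_{2,2} = 0.766318 + (0.766318 − 0.766773)/15 = 0.766288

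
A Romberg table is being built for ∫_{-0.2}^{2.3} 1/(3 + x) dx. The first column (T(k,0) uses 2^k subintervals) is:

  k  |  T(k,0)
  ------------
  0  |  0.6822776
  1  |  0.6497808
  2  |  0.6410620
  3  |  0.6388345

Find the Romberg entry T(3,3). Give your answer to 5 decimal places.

T(1,1) = (4·0.6497808 − 0.6822776) / 3 = 0.6389485
T(2,1) = (4·0.6410620 − 0.6497808) / 3 = 0.6381557
T(3,1) = (4·0.6388345 − 0.6410620) / 3 = 0.6380920
T(2,2) = (16·0.6381557 − 0.6389485) / 15 = 0.6381028
T(3,2) = 0.6380920 + (0.6380920 − 0.6381557)/15 = 0.6380878
T(3,3) = 0.6380878 + (0.6380878 − 0.6381028)/63 = 0.6380876

0.63809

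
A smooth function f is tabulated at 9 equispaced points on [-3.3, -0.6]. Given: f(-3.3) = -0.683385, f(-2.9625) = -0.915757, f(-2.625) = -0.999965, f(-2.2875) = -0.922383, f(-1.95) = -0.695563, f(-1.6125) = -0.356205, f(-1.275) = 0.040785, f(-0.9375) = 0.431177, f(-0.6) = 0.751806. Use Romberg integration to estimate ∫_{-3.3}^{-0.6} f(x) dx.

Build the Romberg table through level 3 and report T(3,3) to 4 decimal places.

T(0,0) (trapezoid, 1 panel, h=2.7000): 0.092368
T(1,0) (trapezoid, 2 panels, h=1.3500): -0.892826
T(2,0) (trapezoid, 4 panels, h=0.6750): -1.093859
T(3,0) (trapezoid, 8 panels, h=0.3375): -1.141999
T(1,1) = -0.892826 + (-0.892826 − 0.092368)/3 = -1.221224
T(2,1) = -1.093859 + (-1.093859 − (-0.892826))/3 = -1.160870
T(3,1) = -1.141999 + (-1.141999 − (-1.093859))/3 = -1.158046
T(2,2) = -1.160870 + (-1.160870 − (-1.221224))/15 = -1.156846
T(3,2) = -1.158046 + (-1.158046 − (-1.160870))/15 = -1.157858
T(3,3) = -1.157858 + (-1.157858 − (-1.156846))/63 = -1.157874

-1.1579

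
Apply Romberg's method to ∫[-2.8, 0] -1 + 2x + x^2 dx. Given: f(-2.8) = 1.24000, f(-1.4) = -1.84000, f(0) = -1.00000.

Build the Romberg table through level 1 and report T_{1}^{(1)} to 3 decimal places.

T_{0}^{(0)} (trapezoid, 1 panel, h=2.8000): 0.33600
T_{1}^{(0)} (trapezoid, 2 panels, h=1.4000): -2.40800
T_{1}^{(1)} = -2.40800 + (-2.40800 − 0.33600)/3 = -3.32267

-3.323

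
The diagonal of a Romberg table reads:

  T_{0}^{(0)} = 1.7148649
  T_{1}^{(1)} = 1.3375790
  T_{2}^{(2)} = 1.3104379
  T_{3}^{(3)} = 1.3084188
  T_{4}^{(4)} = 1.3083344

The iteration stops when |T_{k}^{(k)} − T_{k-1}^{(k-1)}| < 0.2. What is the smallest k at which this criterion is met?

|T_{1}^{(1)} − T_{0}^{(0)}| = 0.3772859 ≥ 0.2
|T_{2}^{(2)} − T_{1}^{(1)}| = 0.0271411 < 0.2

k = 2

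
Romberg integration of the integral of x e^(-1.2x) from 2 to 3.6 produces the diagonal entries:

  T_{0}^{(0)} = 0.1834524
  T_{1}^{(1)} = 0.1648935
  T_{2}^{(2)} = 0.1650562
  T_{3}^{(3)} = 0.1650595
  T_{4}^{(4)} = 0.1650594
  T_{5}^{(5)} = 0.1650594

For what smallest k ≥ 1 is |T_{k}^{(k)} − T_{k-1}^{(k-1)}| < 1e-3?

k = 2

|T_{1}^{(1)} − T_{0}^{(0)}| = 0.0185589 ≥ 1e-3
|T_{2}^{(2)} − T_{1}^{(1)}| = 0.0001627 < 1e-3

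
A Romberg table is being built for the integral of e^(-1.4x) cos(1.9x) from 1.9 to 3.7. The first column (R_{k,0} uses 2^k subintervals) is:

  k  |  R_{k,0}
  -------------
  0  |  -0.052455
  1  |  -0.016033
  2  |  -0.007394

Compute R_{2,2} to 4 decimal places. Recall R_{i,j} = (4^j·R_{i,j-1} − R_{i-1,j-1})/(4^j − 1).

R_{1,1} = -0.016033 + (-0.016033 − (-0.052455))/3 = -0.003892
R_{2,1} = (4·(-0.007394) − (-0.016033)) / 3 = -0.004514
R_{2,2} = (16·(-0.004514) − (-0.003892)) / 15 = -0.004555

-0.0046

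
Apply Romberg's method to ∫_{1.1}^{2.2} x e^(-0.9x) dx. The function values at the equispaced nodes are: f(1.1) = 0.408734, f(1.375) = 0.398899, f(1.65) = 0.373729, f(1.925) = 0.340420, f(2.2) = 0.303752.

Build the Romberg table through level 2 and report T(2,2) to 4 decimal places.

T(0,0) (trapezoid, 1 panel, h=1.1000): 0.391867
T(1,0) (trapezoid, 2 panels, h=0.5500): 0.401485
T(2,0) (trapezoid, 4 panels, h=0.2750): 0.404055
T(1,1) = 0.401485 + (0.401485 − 0.391867)/3 = 0.404691
T(2,1) = 0.404055 + (0.404055 − 0.401485)/3 = 0.404912
T(2,2) = 0.404912 + (0.404912 − 0.404691)/15 = 0.404927

0.4049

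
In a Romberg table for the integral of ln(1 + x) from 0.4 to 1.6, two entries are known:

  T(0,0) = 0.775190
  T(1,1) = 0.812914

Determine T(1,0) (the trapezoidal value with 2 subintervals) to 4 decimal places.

From T(1,1) = (4·T(1,0) − T(0,0))/3, solve for T(1,0):
4·T(1,0) = 3·0.812914 + 0.775190 = 3.213932
T(1,0) = 0.803483

0.8035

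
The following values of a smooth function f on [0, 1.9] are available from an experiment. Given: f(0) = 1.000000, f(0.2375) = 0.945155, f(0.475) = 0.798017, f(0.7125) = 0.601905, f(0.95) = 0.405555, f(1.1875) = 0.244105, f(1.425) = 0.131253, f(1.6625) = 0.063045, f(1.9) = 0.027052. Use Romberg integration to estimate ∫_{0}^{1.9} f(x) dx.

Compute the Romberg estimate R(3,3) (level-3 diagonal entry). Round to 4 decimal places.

R(0,0) (trapezoid, 1 panel, h=1.9000): 0.975699
R(1,0) (trapezoid, 2 panels, h=0.9500): 0.873127
R(2,0) (trapezoid, 4 panels, h=0.4750): 0.877967
R(3,0) (trapezoid, 8 panels, h=0.2375): 0.879358
R(1,1) = 0.873127 + (0.873127 − 0.975699)/3 = 0.838936
R(2,1) = 0.877967 + (0.877967 − 0.873127)/3 = 0.879580
R(3,1) = 0.879358 + (0.879358 − 0.877967)/3 = 0.879822
R(2,2) = 0.879580 + (0.879580 − 0.838936)/15 = 0.882290
R(3,2) = 0.879822 + (0.879822 − 0.879580)/15 = 0.879838
R(3,3) = 0.879838 + (0.879838 − 0.882290)/63 = 0.879799

0.8798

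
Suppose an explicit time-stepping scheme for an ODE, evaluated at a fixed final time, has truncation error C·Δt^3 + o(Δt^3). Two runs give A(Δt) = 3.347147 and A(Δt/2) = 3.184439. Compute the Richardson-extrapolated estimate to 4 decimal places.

The leading error scales as Δt^3; refining by a factor of 2 reduces it by 2^3 = 8.
Extrapolated value = (8·A(Δt/2) − A(Δt)) / (8 − 1)
= (8·3.184439 − 3.347147) / 7
= 22.128365 / 7 = 3.161195

3.1612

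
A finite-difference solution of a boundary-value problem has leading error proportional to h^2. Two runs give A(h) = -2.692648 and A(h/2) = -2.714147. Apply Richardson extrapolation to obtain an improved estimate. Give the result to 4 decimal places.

-2.7213

The leading error scales as h^2; refining by a factor of 2 reduces it by 2^2 = 4.
Extrapolated value = (4·A(h/2) − A(h)) / (4 − 1)
= (4·(-2.714147) − (-2.692648)) / 3
= -8.163940 / 3 = -2.721313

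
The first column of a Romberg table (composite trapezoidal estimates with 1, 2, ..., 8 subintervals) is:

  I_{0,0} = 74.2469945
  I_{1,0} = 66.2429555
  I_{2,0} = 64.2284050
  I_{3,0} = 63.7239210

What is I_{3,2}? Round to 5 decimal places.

63.55568

Richardson extrapolation on the trapezoidal column (denominator 4−1=3):
I_{2,1} = 64.2284050 + (64.2284050 − 66.2429555)/3 = 63.5568882
I_{3,1} = 63.7239210 + (63.7239210 − 64.2284050)/3 = 63.5557597
I_{3,2} = 63.5557597 + (63.5557597 − 63.5568882)/15 = 63.5556845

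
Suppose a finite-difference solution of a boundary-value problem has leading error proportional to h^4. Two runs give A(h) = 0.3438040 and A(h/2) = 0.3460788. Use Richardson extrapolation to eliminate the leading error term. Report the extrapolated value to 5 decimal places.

0.34623

Extrapolated value = (16·A(h/2) − A(h)) / (16 − 1)
= (16·0.3460788 − 0.3438040) / 15
= 5.1934568 / 15 = 0.3462305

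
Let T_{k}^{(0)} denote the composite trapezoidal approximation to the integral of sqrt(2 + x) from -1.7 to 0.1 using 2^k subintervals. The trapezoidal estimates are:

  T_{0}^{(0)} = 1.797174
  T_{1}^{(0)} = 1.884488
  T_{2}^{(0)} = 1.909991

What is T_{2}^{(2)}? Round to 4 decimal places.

1.9188

Richardson extrapolation on the trapezoidal column (denominator 4−1=3):
T_{1}^{(1)} = 1.884488 + (1.884488 − 1.797174)/3 = 1.913593
T_{2}^{(1)} = 1.909991 + (1.909991 − 1.884488)/3 = 1.918492
T_{2}^{(2)} = 1.918492 + (1.918492 − 1.913593)/15 = 1.918819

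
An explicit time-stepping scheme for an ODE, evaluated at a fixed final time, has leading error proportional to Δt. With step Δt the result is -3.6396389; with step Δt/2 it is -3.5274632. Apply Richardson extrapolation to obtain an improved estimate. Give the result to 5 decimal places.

The leading error scales as Δt; refining by a factor of 2 reduces it by 2^1 = 2.
Extrapolated value = (2·A(Δt/2) − A(Δt)) / (2 − 1)
= (2·(-3.5274632) − (-3.6396389)) / 1
= -3.4152875 / 1 = -3.4152875

-3.41529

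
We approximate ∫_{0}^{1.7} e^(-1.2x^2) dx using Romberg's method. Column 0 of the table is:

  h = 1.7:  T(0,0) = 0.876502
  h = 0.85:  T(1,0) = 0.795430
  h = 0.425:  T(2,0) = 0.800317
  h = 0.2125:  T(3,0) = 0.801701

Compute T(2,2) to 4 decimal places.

0.8042

T(1,1) = 0.795430 + (0.795430 − 0.876502)/3 = 0.768406
T(2,1) = (4·0.800317 − 0.795430) / 3 = 0.801946
T(2,2) = (16·0.801946 − 0.768406) / 15 = 0.804182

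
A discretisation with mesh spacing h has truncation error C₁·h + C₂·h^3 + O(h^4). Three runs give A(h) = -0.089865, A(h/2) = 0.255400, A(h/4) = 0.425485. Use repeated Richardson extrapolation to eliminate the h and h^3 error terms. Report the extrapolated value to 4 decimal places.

First eliminate the h term (factor 2^1 = 2):
  B₁ = (2·0.255400 − (-0.089865))/1 = 0.600665
  B₂ = (2·0.425485 − 0.255400)/1 = 0.595570
Then eliminate the h^3 term (factor 2^3 = 8):
  (8·0.595570 − 0.600665)/7 = 0.594842

0.5948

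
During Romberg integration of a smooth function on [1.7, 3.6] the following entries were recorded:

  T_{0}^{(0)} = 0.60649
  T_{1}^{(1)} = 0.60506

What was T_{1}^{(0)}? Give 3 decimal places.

From T_{1}^{(1)} = (4·T_{1}^{(0)} − T_{0}^{(0)})/3, solve for T_{1}^{(0)}:
4·T_{1}^{(0)} = 3·0.60506 + 0.60649 = 2.42167
T_{1}^{(0)} = 0.60542

0.605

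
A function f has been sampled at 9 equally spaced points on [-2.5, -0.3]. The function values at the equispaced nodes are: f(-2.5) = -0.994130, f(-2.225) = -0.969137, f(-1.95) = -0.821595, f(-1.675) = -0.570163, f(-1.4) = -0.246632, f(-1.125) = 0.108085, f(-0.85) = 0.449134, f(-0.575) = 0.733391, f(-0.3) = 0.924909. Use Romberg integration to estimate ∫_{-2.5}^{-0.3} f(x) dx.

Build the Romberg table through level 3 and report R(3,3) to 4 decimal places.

-0.3757

R(0,0) (trapezoid, 1 panel, h=2.2000): -0.076143
R(1,0) (trapezoid, 2 panels, h=1.1000): -0.309367
R(2,0) (trapezoid, 4 panels, h=0.5500): -0.359537
R(3,0) (trapezoid, 8 panels, h=0.2750): -0.371670
R(1,1) = -0.309367 + (-0.309367 − (-0.076143))/3 = -0.387108
R(2,1) = -0.359537 + (-0.359537 − (-0.309367))/3 = -0.376260
R(3,1) = -0.371670 + (-0.371670 − (-0.359537))/3 = -0.375714
R(2,2) = -0.376260 + (-0.376260 − (-0.387108))/15 = -0.375537
R(3,2) = -0.375714 + (-0.375714 − (-0.376260))/15 = -0.375678
R(3,3) = -0.375678 + (-0.375678 − (-0.375537))/63 = -0.375680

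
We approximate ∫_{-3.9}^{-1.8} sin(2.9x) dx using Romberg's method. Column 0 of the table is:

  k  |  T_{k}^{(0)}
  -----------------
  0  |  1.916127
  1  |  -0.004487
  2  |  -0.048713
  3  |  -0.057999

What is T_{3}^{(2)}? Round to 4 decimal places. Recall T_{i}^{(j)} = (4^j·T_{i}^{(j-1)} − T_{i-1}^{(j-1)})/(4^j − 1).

-0.0609

T_{2}^{(1)} = -0.048713 + (-0.048713 − (-0.004487))/3 = -0.063455
T_{3}^{(1)} = -0.057999 + (-0.057999 − (-0.048713))/3 = -0.061094
T_{3}^{(2)} = (16·(-0.061094) − (-0.063455)) / 15 = -0.060937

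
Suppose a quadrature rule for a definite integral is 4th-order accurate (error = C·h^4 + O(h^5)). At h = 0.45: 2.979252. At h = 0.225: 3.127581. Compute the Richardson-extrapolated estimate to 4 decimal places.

3.1375

Extrapolated value = (16·A(h/2) − A(h)) / (16 − 1)
= (16·3.127581 − 2.979252) / 15
= 47.062044 / 15 = 3.137470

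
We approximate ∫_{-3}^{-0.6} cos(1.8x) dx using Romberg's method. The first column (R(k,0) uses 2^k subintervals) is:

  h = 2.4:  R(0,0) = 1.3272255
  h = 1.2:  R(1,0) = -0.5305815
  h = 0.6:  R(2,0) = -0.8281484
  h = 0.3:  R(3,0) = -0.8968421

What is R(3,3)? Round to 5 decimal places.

-0.91934

Richardson extrapolation on the trapezoidal column (denominator 4−1=3):
R(1,1) = -0.5305815 + (-0.5305815 − 1.3272255)/3 = -1.1498505
R(2,1) = (4·(-0.8281484) − (-0.5305815)) / 3 = -0.9273374
R(3,1) = -0.8968421 + (-0.8968421 − (-0.8281484))/3 = -0.9197400
R(2,2) = -0.9273374 + (-0.9273374 − (-1.1498505))/15 = -0.9125032
R(3,2) = (16·(-0.9197400) − (-0.9273374)) / 15 = -0.9192335
R(3,3) = -0.9192335 + (-0.9192335 − (-0.9125032))/63 = -0.9193403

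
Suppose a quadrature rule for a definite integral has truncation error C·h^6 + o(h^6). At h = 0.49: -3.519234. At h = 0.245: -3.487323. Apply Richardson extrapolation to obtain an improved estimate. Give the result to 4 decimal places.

-3.4868

The leading error scales as h^6; refining by a factor of 2 reduces it by 2^6 = 64.
Extrapolated value = (64·A(h/2) − A(h)) / (64 − 1)
= (64·(-3.487323) − (-3.519234)) / 63
= -219.669438 / 63 = -3.486816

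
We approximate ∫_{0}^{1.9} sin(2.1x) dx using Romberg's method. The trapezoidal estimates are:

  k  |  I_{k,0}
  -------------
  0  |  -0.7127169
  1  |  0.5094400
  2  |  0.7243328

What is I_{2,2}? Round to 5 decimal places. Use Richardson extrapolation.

0.78791

Richardson extrapolation on the trapezoidal column (denominator 4−1=3):
I_{1,1} = (4·0.5094400 − (-0.7127169)) / 3 = 0.9168256
I_{2,1} = (4·0.7243328 − 0.5094400) / 3 = 0.7959637
I_{2,2} = 0.7959637 + (0.7959637 − 0.9168256)/15 = 0.7879062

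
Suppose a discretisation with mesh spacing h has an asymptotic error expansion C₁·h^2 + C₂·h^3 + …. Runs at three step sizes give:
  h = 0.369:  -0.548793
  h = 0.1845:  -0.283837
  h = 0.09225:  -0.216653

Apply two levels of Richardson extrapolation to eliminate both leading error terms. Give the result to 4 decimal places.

-0.1941

First eliminate the h^2 term (factor 2^2 = 4):
  B₁ = (4·(-0.283837) − (-0.548793))/3 = -0.195518
  B₂ = (4·(-0.216653) − (-0.283837))/3 = -0.194258
Then eliminate the h^3 term (factor 2^3 = 8):
  (8·(-0.194258) − (-0.195518))/7 = -0.194078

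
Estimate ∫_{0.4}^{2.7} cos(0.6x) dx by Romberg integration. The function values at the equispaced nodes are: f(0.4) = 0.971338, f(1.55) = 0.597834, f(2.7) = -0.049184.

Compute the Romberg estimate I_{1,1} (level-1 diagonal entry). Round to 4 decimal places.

I_{0,0} (trapezoid, 1 panel, h=2.3000): 1.060477
I_{1,0} (trapezoid, 2 panels, h=1.1500): 1.217748
I_{1,1} = 1.217748 + (1.217748 − 1.060477)/3 = 1.270172

1.2702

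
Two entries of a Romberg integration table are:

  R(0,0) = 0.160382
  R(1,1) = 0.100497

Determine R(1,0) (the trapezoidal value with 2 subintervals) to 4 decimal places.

From R(1,1) = (4·R(1,0) − R(0,0))/3, solve for R(1,0):
4·R(1,0) = 3·0.100497 + 0.160382 = 0.461873
R(1,0) = 0.115468

0.1155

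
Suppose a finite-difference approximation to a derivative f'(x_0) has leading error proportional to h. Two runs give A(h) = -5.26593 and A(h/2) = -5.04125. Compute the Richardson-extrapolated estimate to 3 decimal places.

-4.817

The leading error scales as h; refining by a factor of 2 reduces it by 2^1 = 2.
Extrapolated value = (2·A(h/2) − A(h)) / (2 − 1)
= (2·(-5.04125) − (-5.26593)) / 1
= -4.81657 / 1 = -4.81657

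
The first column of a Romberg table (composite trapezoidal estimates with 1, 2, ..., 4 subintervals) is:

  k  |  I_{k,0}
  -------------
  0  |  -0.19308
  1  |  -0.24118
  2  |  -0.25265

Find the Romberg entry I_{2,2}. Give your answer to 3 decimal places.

Richardson extrapolation on the trapezoidal column (denominator 4−1=3):
I_{1,1} = -0.24118 + (-0.24118 − (-0.19308))/3 = -0.25721
I_{2,1} = -0.25265 + (-0.25265 − (-0.24118))/3 = -0.25647
I_{2,2} = -0.25647 + (-0.25647 − (-0.25721))/15 = -0.25642

-0.256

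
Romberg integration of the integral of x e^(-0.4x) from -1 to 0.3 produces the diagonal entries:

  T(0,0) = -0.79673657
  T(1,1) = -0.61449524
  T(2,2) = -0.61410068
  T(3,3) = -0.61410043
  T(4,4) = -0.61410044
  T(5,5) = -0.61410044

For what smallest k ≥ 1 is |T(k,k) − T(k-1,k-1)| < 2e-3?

k = 2

|T(1,1) − T(0,0)| = 0.18224133 ≥ 2e-3
|T(2,2) − T(1,1)| = 0.00039456 < 2e-3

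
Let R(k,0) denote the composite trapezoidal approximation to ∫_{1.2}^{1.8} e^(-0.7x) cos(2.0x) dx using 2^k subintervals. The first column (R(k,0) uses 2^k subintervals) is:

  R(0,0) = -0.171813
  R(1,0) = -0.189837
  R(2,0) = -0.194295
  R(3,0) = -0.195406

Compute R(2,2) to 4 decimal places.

R(1,1) = -0.189837 + (-0.189837 − (-0.171813))/3 = -0.195845
R(2,1) = -0.194295 + (-0.194295 − (-0.189837))/3 = -0.195781
R(2,2) = (16·(-0.195781) − (-0.195845)) / 15 = -0.195777

-0.1958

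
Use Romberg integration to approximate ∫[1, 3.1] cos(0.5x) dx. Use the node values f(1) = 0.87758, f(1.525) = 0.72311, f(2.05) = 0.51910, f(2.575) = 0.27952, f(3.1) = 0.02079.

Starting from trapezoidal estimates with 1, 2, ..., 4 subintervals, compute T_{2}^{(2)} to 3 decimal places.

1.041

T_{0}^{(0)} (trapezoid, 1 panel, h=2.1000): 0.94329
T_{1}^{(0)} (trapezoid, 2 panels, h=1.0500): 1.01670
T_{2}^{(0)} (trapezoid, 4 panels, h=0.5250): 1.03473
T_{1}^{(1)} = 1.01670 + (1.01670 − 0.94329)/3 = 1.04117
T_{2}^{(1)} = 1.03473 + (1.03473 − 1.01670)/3 = 1.04074
T_{2}^{(2)} = 1.04074 + (1.04074 − 1.04117)/15 = 1.04071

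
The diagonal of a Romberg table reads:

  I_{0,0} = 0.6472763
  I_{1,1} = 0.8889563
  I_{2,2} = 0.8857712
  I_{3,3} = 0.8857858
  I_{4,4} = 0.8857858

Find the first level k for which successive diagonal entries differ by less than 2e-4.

|I_{1,1} − I_{0,0}| = 0.2416800 ≥ 2e-4
|I_{2,2} − I_{1,1}| = 0.0031851 ≥ 2e-4
|I_{3,3} − I_{2,2}| = 0.0000146 < 2e-4

k = 3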